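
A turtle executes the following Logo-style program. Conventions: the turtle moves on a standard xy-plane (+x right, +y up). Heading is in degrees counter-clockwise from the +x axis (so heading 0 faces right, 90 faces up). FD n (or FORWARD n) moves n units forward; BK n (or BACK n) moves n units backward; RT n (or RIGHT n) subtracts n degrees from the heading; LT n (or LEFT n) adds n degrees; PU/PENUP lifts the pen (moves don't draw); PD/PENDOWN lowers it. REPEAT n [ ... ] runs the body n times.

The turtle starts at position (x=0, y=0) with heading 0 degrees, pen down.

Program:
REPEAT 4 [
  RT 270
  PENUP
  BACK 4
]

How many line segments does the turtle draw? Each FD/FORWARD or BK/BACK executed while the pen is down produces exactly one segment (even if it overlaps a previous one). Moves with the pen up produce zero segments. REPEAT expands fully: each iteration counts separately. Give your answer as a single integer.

Answer: 0

Derivation:
Executing turtle program step by step:
Start: pos=(0,0), heading=0, pen down
REPEAT 4 [
  -- iteration 1/4 --
  RT 270: heading 0 -> 90
  PU: pen up
  BK 4: (0,0) -> (0,-4) [heading=90, move]
  -- iteration 2/4 --
  RT 270: heading 90 -> 180
  PU: pen up
  BK 4: (0,-4) -> (4,-4) [heading=180, move]
  -- iteration 3/4 --
  RT 270: heading 180 -> 270
  PU: pen up
  BK 4: (4,-4) -> (4,0) [heading=270, move]
  -- iteration 4/4 --
  RT 270: heading 270 -> 0
  PU: pen up
  BK 4: (4,0) -> (0,0) [heading=0, move]
]
Final: pos=(0,0), heading=0, 0 segment(s) drawn
Segments drawn: 0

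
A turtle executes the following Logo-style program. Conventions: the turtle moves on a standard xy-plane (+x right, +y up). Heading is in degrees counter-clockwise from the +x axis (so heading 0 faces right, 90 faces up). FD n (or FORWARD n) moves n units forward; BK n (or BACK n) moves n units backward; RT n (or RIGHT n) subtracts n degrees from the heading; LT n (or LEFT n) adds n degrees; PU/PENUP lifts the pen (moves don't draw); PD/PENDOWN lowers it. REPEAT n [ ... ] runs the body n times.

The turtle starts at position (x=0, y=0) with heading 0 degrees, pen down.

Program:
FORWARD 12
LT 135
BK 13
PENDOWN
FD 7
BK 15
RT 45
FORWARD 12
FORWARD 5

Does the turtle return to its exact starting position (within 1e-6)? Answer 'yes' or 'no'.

Answer: no

Derivation:
Executing turtle program step by step:
Start: pos=(0,0), heading=0, pen down
FD 12: (0,0) -> (12,0) [heading=0, draw]
LT 135: heading 0 -> 135
BK 13: (12,0) -> (21.192,-9.192) [heading=135, draw]
PD: pen down
FD 7: (21.192,-9.192) -> (16.243,-4.243) [heading=135, draw]
BK 15: (16.243,-4.243) -> (26.849,-14.849) [heading=135, draw]
RT 45: heading 135 -> 90
FD 12: (26.849,-14.849) -> (26.849,-2.849) [heading=90, draw]
FD 5: (26.849,-2.849) -> (26.849,2.151) [heading=90, draw]
Final: pos=(26.849,2.151), heading=90, 6 segment(s) drawn

Start position: (0, 0)
Final position: (26.849, 2.151)
Distance = 26.935; >= 1e-6 -> NOT closed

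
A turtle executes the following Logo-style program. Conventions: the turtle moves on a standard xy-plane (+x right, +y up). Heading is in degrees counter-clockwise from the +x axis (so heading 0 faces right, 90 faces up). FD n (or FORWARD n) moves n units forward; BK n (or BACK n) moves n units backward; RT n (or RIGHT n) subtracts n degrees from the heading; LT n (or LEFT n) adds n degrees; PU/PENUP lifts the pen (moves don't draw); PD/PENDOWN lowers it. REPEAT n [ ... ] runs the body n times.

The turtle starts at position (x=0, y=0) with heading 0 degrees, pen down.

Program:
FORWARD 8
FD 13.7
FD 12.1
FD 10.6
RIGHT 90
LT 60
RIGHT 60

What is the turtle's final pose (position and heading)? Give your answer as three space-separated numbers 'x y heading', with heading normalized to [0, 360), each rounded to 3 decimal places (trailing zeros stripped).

Executing turtle program step by step:
Start: pos=(0,0), heading=0, pen down
FD 8: (0,0) -> (8,0) [heading=0, draw]
FD 13.7: (8,0) -> (21.7,0) [heading=0, draw]
FD 12.1: (21.7,0) -> (33.8,0) [heading=0, draw]
FD 10.6: (33.8,0) -> (44.4,0) [heading=0, draw]
RT 90: heading 0 -> 270
LT 60: heading 270 -> 330
RT 60: heading 330 -> 270
Final: pos=(44.4,0), heading=270, 4 segment(s) drawn

Answer: 44.4 0 270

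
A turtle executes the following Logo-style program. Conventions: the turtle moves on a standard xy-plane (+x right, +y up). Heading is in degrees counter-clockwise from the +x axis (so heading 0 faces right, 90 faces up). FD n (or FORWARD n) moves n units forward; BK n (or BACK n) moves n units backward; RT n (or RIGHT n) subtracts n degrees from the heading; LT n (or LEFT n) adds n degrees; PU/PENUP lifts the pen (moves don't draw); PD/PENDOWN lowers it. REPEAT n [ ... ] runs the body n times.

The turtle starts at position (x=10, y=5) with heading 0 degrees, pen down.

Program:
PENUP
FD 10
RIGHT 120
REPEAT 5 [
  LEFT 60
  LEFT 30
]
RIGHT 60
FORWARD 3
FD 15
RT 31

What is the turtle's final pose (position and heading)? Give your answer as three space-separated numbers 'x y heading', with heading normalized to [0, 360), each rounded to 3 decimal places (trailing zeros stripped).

Answer: 20 -13 239

Derivation:
Executing turtle program step by step:
Start: pos=(10,5), heading=0, pen down
PU: pen up
FD 10: (10,5) -> (20,5) [heading=0, move]
RT 120: heading 0 -> 240
REPEAT 5 [
  -- iteration 1/5 --
  LT 60: heading 240 -> 300
  LT 30: heading 300 -> 330
  -- iteration 2/5 --
  LT 60: heading 330 -> 30
  LT 30: heading 30 -> 60
  -- iteration 3/5 --
  LT 60: heading 60 -> 120
  LT 30: heading 120 -> 150
  -- iteration 4/5 --
  LT 60: heading 150 -> 210
  LT 30: heading 210 -> 240
  -- iteration 5/5 --
  LT 60: heading 240 -> 300
  LT 30: heading 300 -> 330
]
RT 60: heading 330 -> 270
FD 3: (20,5) -> (20,2) [heading=270, move]
FD 15: (20,2) -> (20,-13) [heading=270, move]
RT 31: heading 270 -> 239
Final: pos=(20,-13), heading=239, 0 segment(s) drawn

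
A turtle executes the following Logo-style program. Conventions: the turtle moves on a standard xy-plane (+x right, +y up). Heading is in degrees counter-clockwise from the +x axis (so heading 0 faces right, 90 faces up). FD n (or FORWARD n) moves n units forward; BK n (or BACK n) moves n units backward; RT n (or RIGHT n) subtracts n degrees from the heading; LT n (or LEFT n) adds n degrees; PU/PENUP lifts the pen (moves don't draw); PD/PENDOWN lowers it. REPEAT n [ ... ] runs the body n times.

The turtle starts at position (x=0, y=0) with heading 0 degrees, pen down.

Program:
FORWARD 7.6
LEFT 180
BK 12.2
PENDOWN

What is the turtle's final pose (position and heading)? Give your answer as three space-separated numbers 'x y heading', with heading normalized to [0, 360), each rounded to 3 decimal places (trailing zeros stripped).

Answer: 19.8 0 180

Derivation:
Executing turtle program step by step:
Start: pos=(0,0), heading=0, pen down
FD 7.6: (0,0) -> (7.6,0) [heading=0, draw]
LT 180: heading 0 -> 180
BK 12.2: (7.6,0) -> (19.8,0) [heading=180, draw]
PD: pen down
Final: pos=(19.8,0), heading=180, 2 segment(s) drawn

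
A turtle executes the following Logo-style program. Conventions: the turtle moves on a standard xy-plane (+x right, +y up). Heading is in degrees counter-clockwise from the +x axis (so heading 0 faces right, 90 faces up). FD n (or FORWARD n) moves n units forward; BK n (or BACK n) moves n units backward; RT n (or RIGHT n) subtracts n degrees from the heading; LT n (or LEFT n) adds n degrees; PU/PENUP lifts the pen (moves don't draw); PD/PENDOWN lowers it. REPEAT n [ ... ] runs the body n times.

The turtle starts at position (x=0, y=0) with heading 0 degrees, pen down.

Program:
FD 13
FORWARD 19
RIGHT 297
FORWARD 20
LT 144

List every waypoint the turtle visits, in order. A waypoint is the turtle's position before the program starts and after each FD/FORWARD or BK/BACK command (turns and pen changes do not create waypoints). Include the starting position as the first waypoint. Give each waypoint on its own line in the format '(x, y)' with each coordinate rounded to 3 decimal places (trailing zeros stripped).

Executing turtle program step by step:
Start: pos=(0,0), heading=0, pen down
FD 13: (0,0) -> (13,0) [heading=0, draw]
FD 19: (13,0) -> (32,0) [heading=0, draw]
RT 297: heading 0 -> 63
FD 20: (32,0) -> (41.08,17.82) [heading=63, draw]
LT 144: heading 63 -> 207
Final: pos=(41.08,17.82), heading=207, 3 segment(s) drawn
Waypoints (4 total):
(0, 0)
(13, 0)
(32, 0)
(41.08, 17.82)

Answer: (0, 0)
(13, 0)
(32, 0)
(41.08, 17.82)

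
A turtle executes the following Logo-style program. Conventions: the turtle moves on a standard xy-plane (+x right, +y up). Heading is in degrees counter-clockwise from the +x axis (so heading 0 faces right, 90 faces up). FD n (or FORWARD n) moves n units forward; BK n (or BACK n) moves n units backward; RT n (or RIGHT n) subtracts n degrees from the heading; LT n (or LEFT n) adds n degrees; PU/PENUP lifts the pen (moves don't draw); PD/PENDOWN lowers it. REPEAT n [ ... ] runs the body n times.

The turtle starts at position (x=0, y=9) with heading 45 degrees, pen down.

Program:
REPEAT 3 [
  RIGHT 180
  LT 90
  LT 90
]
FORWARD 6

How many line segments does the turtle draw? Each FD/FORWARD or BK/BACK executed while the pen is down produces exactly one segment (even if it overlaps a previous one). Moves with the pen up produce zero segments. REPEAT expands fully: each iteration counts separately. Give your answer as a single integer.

Answer: 1

Derivation:
Executing turtle program step by step:
Start: pos=(0,9), heading=45, pen down
REPEAT 3 [
  -- iteration 1/3 --
  RT 180: heading 45 -> 225
  LT 90: heading 225 -> 315
  LT 90: heading 315 -> 45
  -- iteration 2/3 --
  RT 180: heading 45 -> 225
  LT 90: heading 225 -> 315
  LT 90: heading 315 -> 45
  -- iteration 3/3 --
  RT 180: heading 45 -> 225
  LT 90: heading 225 -> 315
  LT 90: heading 315 -> 45
]
FD 6: (0,9) -> (4.243,13.243) [heading=45, draw]
Final: pos=(4.243,13.243), heading=45, 1 segment(s) drawn
Segments drawn: 1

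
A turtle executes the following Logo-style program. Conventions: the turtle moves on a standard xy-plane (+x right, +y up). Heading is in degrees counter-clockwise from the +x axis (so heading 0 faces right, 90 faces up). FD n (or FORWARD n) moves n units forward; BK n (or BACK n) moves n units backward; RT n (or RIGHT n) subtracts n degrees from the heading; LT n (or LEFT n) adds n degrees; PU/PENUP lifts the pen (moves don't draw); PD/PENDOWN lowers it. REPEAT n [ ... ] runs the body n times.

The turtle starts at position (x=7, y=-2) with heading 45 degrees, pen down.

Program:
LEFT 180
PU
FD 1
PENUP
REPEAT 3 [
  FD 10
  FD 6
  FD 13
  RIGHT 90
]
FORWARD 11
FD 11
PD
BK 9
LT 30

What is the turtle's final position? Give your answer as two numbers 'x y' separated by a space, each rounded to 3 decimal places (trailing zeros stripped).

Executing turtle program step by step:
Start: pos=(7,-2), heading=45, pen down
LT 180: heading 45 -> 225
PU: pen up
FD 1: (7,-2) -> (6.293,-2.707) [heading=225, move]
PU: pen up
REPEAT 3 [
  -- iteration 1/3 --
  FD 10: (6.293,-2.707) -> (-0.778,-9.778) [heading=225, move]
  FD 6: (-0.778,-9.778) -> (-5.021,-14.021) [heading=225, move]
  FD 13: (-5.021,-14.021) -> (-14.213,-23.213) [heading=225, move]
  RT 90: heading 225 -> 135
  -- iteration 2/3 --
  FD 10: (-14.213,-23.213) -> (-21.284,-16.142) [heading=135, move]
  FD 6: (-21.284,-16.142) -> (-25.527,-11.899) [heading=135, move]
  FD 13: (-25.527,-11.899) -> (-34.719,-2.707) [heading=135, move]
  RT 90: heading 135 -> 45
  -- iteration 3/3 --
  FD 10: (-34.719,-2.707) -> (-27.648,4.364) [heading=45, move]
  FD 6: (-27.648,4.364) -> (-23.406,8.607) [heading=45, move]
  FD 13: (-23.406,8.607) -> (-14.213,17.799) [heading=45, move]
  RT 90: heading 45 -> 315
]
FD 11: (-14.213,17.799) -> (-6.435,10.021) [heading=315, move]
FD 11: (-6.435,10.021) -> (1.343,2.243) [heading=315, move]
PD: pen down
BK 9: (1.343,2.243) -> (-5.021,8.607) [heading=315, draw]
LT 30: heading 315 -> 345
Final: pos=(-5.021,8.607), heading=345, 1 segment(s) drawn

Answer: -5.021 8.607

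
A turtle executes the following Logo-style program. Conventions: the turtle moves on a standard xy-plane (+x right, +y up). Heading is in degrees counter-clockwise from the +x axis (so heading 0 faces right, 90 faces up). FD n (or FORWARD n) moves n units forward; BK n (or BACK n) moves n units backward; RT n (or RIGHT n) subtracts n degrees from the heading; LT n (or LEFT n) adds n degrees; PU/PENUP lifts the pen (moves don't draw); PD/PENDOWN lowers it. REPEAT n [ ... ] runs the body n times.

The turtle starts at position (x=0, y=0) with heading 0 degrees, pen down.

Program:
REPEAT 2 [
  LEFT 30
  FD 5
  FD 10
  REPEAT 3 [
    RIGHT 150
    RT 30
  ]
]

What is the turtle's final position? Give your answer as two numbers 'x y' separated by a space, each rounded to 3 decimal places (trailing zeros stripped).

Answer: 5.49 -5.49

Derivation:
Executing turtle program step by step:
Start: pos=(0,0), heading=0, pen down
REPEAT 2 [
  -- iteration 1/2 --
  LT 30: heading 0 -> 30
  FD 5: (0,0) -> (4.33,2.5) [heading=30, draw]
  FD 10: (4.33,2.5) -> (12.99,7.5) [heading=30, draw]
  REPEAT 3 [
    -- iteration 1/3 --
    RT 150: heading 30 -> 240
    RT 30: heading 240 -> 210
    -- iteration 2/3 --
    RT 150: heading 210 -> 60
    RT 30: heading 60 -> 30
    -- iteration 3/3 --
    RT 150: heading 30 -> 240
    RT 30: heading 240 -> 210
  ]
  -- iteration 2/2 --
  LT 30: heading 210 -> 240
  FD 5: (12.99,7.5) -> (10.49,3.17) [heading=240, draw]
  FD 10: (10.49,3.17) -> (5.49,-5.49) [heading=240, draw]
  REPEAT 3 [
    -- iteration 1/3 --
    RT 150: heading 240 -> 90
    RT 30: heading 90 -> 60
    -- iteration 2/3 --
    RT 150: heading 60 -> 270
    RT 30: heading 270 -> 240
    -- iteration 3/3 --
    RT 150: heading 240 -> 90
    RT 30: heading 90 -> 60
  ]
]
Final: pos=(5.49,-5.49), heading=60, 4 segment(s) drawn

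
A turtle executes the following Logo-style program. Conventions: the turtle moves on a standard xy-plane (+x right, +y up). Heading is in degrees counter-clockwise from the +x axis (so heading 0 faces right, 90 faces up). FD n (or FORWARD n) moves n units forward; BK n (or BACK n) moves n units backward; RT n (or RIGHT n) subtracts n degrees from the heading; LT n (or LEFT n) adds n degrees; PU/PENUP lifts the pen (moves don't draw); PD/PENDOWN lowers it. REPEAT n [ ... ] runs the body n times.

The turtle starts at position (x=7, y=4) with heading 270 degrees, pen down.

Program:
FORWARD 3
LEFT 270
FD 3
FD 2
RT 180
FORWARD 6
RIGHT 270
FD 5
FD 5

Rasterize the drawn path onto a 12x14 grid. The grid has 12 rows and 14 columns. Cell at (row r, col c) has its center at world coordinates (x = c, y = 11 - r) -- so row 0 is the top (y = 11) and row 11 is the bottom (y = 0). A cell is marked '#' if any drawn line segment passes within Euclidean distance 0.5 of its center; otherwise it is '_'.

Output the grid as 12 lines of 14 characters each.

Segment 0: (7,4) -> (7,1)
Segment 1: (7,1) -> (4,1)
Segment 2: (4,1) -> (2,1)
Segment 3: (2,1) -> (8,1)
Segment 4: (8,1) -> (8,6)
Segment 5: (8,6) -> (8,11)

Answer: ________#_____
________#_____
________#_____
________#_____
________#_____
________#_____
________#_____
_______##_____
_______##_____
_______##_____
__#######_____
______________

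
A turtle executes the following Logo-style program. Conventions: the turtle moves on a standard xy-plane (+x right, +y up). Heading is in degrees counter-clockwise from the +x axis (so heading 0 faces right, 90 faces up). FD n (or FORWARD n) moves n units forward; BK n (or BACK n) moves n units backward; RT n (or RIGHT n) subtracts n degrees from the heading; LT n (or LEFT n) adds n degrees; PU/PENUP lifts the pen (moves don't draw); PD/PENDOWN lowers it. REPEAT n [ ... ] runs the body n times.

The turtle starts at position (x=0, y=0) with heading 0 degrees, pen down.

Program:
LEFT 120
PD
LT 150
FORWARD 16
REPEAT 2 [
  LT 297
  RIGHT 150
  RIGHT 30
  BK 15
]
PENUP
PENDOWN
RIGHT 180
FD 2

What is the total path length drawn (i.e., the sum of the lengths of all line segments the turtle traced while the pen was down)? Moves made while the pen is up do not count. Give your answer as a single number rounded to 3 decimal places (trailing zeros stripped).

Answer: 48

Derivation:
Executing turtle program step by step:
Start: pos=(0,0), heading=0, pen down
LT 120: heading 0 -> 120
PD: pen down
LT 150: heading 120 -> 270
FD 16: (0,0) -> (0,-16) [heading=270, draw]
REPEAT 2 [
  -- iteration 1/2 --
  LT 297: heading 270 -> 207
  RT 150: heading 207 -> 57
  RT 30: heading 57 -> 27
  BK 15: (0,-16) -> (-13.365,-22.81) [heading=27, draw]
  -- iteration 2/2 --
  LT 297: heading 27 -> 324
  RT 150: heading 324 -> 174
  RT 30: heading 174 -> 144
  BK 15: (-13.365,-22.81) -> (-1.23,-31.627) [heading=144, draw]
]
PU: pen up
PD: pen down
RT 180: heading 144 -> 324
FD 2: (-1.23,-31.627) -> (0.388,-32.802) [heading=324, draw]
Final: pos=(0.388,-32.802), heading=324, 4 segment(s) drawn

Segment lengths:
  seg 1: (0,0) -> (0,-16), length = 16
  seg 2: (0,-16) -> (-13.365,-22.81), length = 15
  seg 3: (-13.365,-22.81) -> (-1.23,-31.627), length = 15
  seg 4: (-1.23,-31.627) -> (0.388,-32.802), length = 2
Total = 48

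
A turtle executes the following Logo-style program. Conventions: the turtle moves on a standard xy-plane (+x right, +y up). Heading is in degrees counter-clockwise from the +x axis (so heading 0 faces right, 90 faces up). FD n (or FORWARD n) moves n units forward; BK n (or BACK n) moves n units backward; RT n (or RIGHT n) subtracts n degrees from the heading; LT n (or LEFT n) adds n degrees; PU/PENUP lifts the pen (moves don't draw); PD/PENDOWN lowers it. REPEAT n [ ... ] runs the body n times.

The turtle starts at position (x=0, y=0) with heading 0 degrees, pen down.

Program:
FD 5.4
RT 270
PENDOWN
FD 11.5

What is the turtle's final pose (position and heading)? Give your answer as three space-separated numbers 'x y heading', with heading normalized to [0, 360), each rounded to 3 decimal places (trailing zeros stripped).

Answer: 5.4 11.5 90

Derivation:
Executing turtle program step by step:
Start: pos=(0,0), heading=0, pen down
FD 5.4: (0,0) -> (5.4,0) [heading=0, draw]
RT 270: heading 0 -> 90
PD: pen down
FD 11.5: (5.4,0) -> (5.4,11.5) [heading=90, draw]
Final: pos=(5.4,11.5), heading=90, 2 segment(s) drawn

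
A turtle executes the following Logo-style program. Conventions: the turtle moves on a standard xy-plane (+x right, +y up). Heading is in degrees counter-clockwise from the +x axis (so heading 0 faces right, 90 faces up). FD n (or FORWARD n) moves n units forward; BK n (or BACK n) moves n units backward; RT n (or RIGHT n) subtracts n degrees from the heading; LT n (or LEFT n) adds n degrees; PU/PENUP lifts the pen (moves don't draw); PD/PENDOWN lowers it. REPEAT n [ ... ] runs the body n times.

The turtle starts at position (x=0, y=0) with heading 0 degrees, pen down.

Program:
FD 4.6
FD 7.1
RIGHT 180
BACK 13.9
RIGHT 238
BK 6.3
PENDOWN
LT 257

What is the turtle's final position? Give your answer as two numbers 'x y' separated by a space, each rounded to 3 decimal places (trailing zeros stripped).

Executing turtle program step by step:
Start: pos=(0,0), heading=0, pen down
FD 4.6: (0,0) -> (4.6,0) [heading=0, draw]
FD 7.1: (4.6,0) -> (11.7,0) [heading=0, draw]
RT 180: heading 0 -> 180
BK 13.9: (11.7,0) -> (25.6,0) [heading=180, draw]
RT 238: heading 180 -> 302
BK 6.3: (25.6,0) -> (22.262,5.343) [heading=302, draw]
PD: pen down
LT 257: heading 302 -> 199
Final: pos=(22.262,5.343), heading=199, 4 segment(s) drawn

Answer: 22.262 5.343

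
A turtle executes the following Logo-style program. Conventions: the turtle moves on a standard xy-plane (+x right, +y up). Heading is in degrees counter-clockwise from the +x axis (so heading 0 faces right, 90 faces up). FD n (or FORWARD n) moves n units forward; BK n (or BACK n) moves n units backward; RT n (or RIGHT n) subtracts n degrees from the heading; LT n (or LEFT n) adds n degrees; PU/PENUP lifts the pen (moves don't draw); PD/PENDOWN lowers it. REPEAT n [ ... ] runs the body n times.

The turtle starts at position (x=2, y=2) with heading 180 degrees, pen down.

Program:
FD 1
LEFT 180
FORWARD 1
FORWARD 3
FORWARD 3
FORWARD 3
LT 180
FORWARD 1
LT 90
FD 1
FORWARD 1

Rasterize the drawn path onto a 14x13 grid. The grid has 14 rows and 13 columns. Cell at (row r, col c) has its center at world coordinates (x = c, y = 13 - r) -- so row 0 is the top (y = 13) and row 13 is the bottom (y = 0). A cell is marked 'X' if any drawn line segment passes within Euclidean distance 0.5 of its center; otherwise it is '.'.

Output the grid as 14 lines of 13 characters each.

Segment 0: (2,2) -> (1,2)
Segment 1: (1,2) -> (2,2)
Segment 2: (2,2) -> (5,2)
Segment 3: (5,2) -> (8,2)
Segment 4: (8,2) -> (11,2)
Segment 5: (11,2) -> (10,2)
Segment 6: (10,2) -> (10,1)
Segment 7: (10,1) -> (10,-0)

Answer: .............
.............
.............
.............
.............
.............
.............
.............
.............
.............
.............
.XXXXXXXXXXX.
..........X..
..........X..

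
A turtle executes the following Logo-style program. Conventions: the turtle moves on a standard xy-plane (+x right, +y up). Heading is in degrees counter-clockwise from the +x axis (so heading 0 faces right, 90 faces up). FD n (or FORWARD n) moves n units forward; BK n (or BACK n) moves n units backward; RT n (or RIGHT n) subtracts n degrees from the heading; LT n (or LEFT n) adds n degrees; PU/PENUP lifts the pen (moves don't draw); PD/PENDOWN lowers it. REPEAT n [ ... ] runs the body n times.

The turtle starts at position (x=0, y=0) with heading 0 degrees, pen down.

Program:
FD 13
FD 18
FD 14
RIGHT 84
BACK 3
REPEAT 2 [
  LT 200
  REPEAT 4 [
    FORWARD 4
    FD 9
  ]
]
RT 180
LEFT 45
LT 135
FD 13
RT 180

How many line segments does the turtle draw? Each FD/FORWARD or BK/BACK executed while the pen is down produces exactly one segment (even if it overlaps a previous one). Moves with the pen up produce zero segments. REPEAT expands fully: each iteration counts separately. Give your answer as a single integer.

Answer: 21

Derivation:
Executing turtle program step by step:
Start: pos=(0,0), heading=0, pen down
FD 13: (0,0) -> (13,0) [heading=0, draw]
FD 18: (13,0) -> (31,0) [heading=0, draw]
FD 14: (31,0) -> (45,0) [heading=0, draw]
RT 84: heading 0 -> 276
BK 3: (45,0) -> (44.686,2.984) [heading=276, draw]
REPEAT 2 [
  -- iteration 1/2 --
  LT 200: heading 276 -> 116
  REPEAT 4 [
    -- iteration 1/4 --
    FD 4: (44.686,2.984) -> (42.933,6.579) [heading=116, draw]
    FD 9: (42.933,6.579) -> (38.988,14.668) [heading=116, draw]
    -- iteration 2/4 --
    FD 4: (38.988,14.668) -> (37.234,18.263) [heading=116, draw]
    FD 9: (37.234,18.263) -> (33.289,26.352) [heading=116, draw]
    -- iteration 3/4 --
    FD 4: (33.289,26.352) -> (31.535,29.947) [heading=116, draw]
    FD 9: (31.535,29.947) -> (27.59,38.037) [heading=116, draw]
    -- iteration 4/4 --
    FD 4: (27.59,38.037) -> (25.836,41.632) [heading=116, draw]
    FD 9: (25.836,41.632) -> (21.891,49.721) [heading=116, draw]
  ]
  -- iteration 2/2 --
  LT 200: heading 116 -> 316
  REPEAT 4 [
    -- iteration 1/4 --
    FD 4: (21.891,49.721) -> (24.768,46.942) [heading=316, draw]
    FD 9: (24.768,46.942) -> (31.243,40.69) [heading=316, draw]
    -- iteration 2/4 --
    FD 4: (31.243,40.69) -> (34.12,37.912) [heading=316, draw]
    FD 9: (34.12,37.912) -> (40.594,31.66) [heading=316, draw]
    -- iteration 3/4 --
    FD 4: (40.594,31.66) -> (43.471,28.881) [heading=316, draw]
    FD 9: (43.471,28.881) -> (49.945,22.629) [heading=316, draw]
    -- iteration 4/4 --
    FD 4: (49.945,22.629) -> (52.823,19.851) [heading=316, draw]
    FD 9: (52.823,19.851) -> (59.297,13.599) [heading=316, draw]
  ]
]
RT 180: heading 316 -> 136
LT 45: heading 136 -> 181
LT 135: heading 181 -> 316
FD 13: (59.297,13.599) -> (68.648,4.568) [heading=316, draw]
RT 180: heading 316 -> 136
Final: pos=(68.648,4.568), heading=136, 21 segment(s) drawn
Segments drawn: 21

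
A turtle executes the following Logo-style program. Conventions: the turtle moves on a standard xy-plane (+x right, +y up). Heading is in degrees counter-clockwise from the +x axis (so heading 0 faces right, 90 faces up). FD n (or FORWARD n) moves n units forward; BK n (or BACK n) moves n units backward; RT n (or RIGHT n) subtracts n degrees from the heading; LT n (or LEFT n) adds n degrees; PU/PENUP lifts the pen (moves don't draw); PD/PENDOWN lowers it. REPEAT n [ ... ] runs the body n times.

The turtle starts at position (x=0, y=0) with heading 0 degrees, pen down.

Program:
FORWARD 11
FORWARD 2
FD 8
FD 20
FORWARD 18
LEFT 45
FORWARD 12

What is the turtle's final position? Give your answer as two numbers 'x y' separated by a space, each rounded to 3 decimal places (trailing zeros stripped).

Executing turtle program step by step:
Start: pos=(0,0), heading=0, pen down
FD 11: (0,0) -> (11,0) [heading=0, draw]
FD 2: (11,0) -> (13,0) [heading=0, draw]
FD 8: (13,0) -> (21,0) [heading=0, draw]
FD 20: (21,0) -> (41,0) [heading=0, draw]
FD 18: (41,0) -> (59,0) [heading=0, draw]
LT 45: heading 0 -> 45
FD 12: (59,0) -> (67.485,8.485) [heading=45, draw]
Final: pos=(67.485,8.485), heading=45, 6 segment(s) drawn

Answer: 67.485 8.485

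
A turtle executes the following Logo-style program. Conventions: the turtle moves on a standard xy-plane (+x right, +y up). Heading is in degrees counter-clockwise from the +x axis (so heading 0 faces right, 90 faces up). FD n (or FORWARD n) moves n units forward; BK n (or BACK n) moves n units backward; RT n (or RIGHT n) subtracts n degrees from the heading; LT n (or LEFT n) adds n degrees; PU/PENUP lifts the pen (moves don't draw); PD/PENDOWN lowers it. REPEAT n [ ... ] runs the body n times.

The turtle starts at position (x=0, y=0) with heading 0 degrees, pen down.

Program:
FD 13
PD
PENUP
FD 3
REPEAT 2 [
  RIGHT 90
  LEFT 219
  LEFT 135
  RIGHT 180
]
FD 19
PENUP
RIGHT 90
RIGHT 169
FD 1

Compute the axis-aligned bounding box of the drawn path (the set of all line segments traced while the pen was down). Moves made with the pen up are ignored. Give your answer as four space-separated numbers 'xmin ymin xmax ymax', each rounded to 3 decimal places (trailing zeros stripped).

Executing turtle program step by step:
Start: pos=(0,0), heading=0, pen down
FD 13: (0,0) -> (13,0) [heading=0, draw]
PD: pen down
PU: pen up
FD 3: (13,0) -> (16,0) [heading=0, move]
REPEAT 2 [
  -- iteration 1/2 --
  RT 90: heading 0 -> 270
  LT 219: heading 270 -> 129
  LT 135: heading 129 -> 264
  RT 180: heading 264 -> 84
  -- iteration 2/2 --
  RT 90: heading 84 -> 354
  LT 219: heading 354 -> 213
  LT 135: heading 213 -> 348
  RT 180: heading 348 -> 168
]
FD 19: (16,0) -> (-2.585,3.95) [heading=168, move]
PU: pen up
RT 90: heading 168 -> 78
RT 169: heading 78 -> 269
FD 1: (-2.585,3.95) -> (-2.602,2.95) [heading=269, move]
Final: pos=(-2.602,2.95), heading=269, 1 segment(s) drawn

Segment endpoints: x in {0, 13}, y in {0}
xmin=0, ymin=0, xmax=13, ymax=0

Answer: 0 0 13 0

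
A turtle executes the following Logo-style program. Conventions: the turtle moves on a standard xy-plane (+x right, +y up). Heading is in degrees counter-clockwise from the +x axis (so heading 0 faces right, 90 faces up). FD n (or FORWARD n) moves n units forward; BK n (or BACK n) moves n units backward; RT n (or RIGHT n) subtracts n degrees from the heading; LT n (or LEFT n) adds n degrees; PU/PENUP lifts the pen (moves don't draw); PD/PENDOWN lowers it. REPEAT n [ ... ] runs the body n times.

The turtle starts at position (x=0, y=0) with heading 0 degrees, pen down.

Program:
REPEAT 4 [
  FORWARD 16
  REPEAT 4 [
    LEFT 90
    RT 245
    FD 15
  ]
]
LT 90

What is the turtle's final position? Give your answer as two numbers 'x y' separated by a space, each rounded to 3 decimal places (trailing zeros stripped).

Executing turtle program step by step:
Start: pos=(0,0), heading=0, pen down
REPEAT 4 [
  -- iteration 1/4 --
  FD 16: (0,0) -> (16,0) [heading=0, draw]
  REPEAT 4 [
    -- iteration 1/4 --
    LT 90: heading 0 -> 90
    RT 245: heading 90 -> 205
    FD 15: (16,0) -> (2.405,-6.339) [heading=205, draw]
    -- iteration 2/4 --
    LT 90: heading 205 -> 295
    RT 245: heading 295 -> 50
    FD 15: (2.405,-6.339) -> (12.047,5.151) [heading=50, draw]
    -- iteration 3/4 --
    LT 90: heading 50 -> 140
    RT 245: heading 140 -> 255
    FD 15: (12.047,5.151) -> (8.165,-9.337) [heading=255, draw]
    -- iteration 4/4 --
    LT 90: heading 255 -> 345
    RT 245: heading 345 -> 100
    FD 15: (8.165,-9.337) -> (5.56,5.435) [heading=100, draw]
  ]
  -- iteration 2/4 --
  FD 16: (5.56,5.435) -> (2.782,21.192) [heading=100, draw]
  REPEAT 4 [
    -- iteration 1/4 --
    LT 90: heading 100 -> 190
    RT 245: heading 190 -> 305
    FD 15: (2.782,21.192) -> (11.385,8.904) [heading=305, draw]
    -- iteration 2/4 --
    LT 90: heading 305 -> 35
    RT 245: heading 35 -> 150
    FD 15: (11.385,8.904) -> (-1.605,16.404) [heading=150, draw]
    -- iteration 3/4 --
    LT 90: heading 150 -> 240
    RT 245: heading 240 -> 355
    FD 15: (-1.605,16.404) -> (13.338,15.097) [heading=355, draw]
    -- iteration 4/4 --
    LT 90: heading 355 -> 85
    RT 245: heading 85 -> 200
    FD 15: (13.338,15.097) -> (-0.757,9.967) [heading=200, draw]
  ]
  -- iteration 3/4 --
  FD 16: (-0.757,9.967) -> (-15.792,4.494) [heading=200, draw]
  REPEAT 4 [
    -- iteration 1/4 --
    LT 90: heading 200 -> 290
    RT 245: heading 290 -> 45
    FD 15: (-15.792,4.494) -> (-5.186,15.101) [heading=45, draw]
    -- iteration 2/4 --
    LT 90: heading 45 -> 135
    RT 245: heading 135 -> 250
    FD 15: (-5.186,15.101) -> (-10.316,1.006) [heading=250, draw]
    -- iteration 3/4 --
    LT 90: heading 250 -> 340
    RT 245: heading 340 -> 95
    FD 15: (-10.316,1.006) -> (-11.624,15.948) [heading=95, draw]
    -- iteration 4/4 --
    LT 90: heading 95 -> 185
    RT 245: heading 185 -> 300
    FD 15: (-11.624,15.948) -> (-4.124,2.958) [heading=300, draw]
  ]
  -- iteration 4/4 --
  FD 16: (-4.124,2.958) -> (3.876,-10.898) [heading=300, draw]
  REPEAT 4 [
    -- iteration 1/4 --
    LT 90: heading 300 -> 30
    RT 245: heading 30 -> 145
    FD 15: (3.876,-10.898) -> (-8.411,-2.295) [heading=145, draw]
    -- iteration 2/4 --
    LT 90: heading 145 -> 235
    RT 245: heading 235 -> 350
    FD 15: (-8.411,-2.295) -> (6.361,-4.899) [heading=350, draw]
    -- iteration 3/4 --
    LT 90: heading 350 -> 80
    RT 245: heading 80 -> 195
    FD 15: (6.361,-4.899) -> (-8.128,-8.782) [heading=195, draw]
    -- iteration 4/4 --
    LT 90: heading 195 -> 285
    RT 245: heading 285 -> 40
    FD 15: (-8.128,-8.782) -> (3.363,0.86) [heading=40, draw]
  ]
]
LT 90: heading 40 -> 130
Final: pos=(3.363,0.86), heading=130, 20 segment(s) drawn

Answer: 3.363 0.86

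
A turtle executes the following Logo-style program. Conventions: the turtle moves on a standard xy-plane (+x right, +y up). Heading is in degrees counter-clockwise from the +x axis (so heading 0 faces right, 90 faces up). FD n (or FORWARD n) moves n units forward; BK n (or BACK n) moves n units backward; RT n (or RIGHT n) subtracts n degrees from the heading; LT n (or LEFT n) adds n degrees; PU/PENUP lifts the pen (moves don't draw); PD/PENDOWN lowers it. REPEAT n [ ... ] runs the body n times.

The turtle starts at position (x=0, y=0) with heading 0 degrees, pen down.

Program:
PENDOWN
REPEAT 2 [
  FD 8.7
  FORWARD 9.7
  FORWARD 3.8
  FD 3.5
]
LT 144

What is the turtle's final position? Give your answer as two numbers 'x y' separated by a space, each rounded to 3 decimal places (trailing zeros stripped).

Executing turtle program step by step:
Start: pos=(0,0), heading=0, pen down
PD: pen down
REPEAT 2 [
  -- iteration 1/2 --
  FD 8.7: (0,0) -> (8.7,0) [heading=0, draw]
  FD 9.7: (8.7,0) -> (18.4,0) [heading=0, draw]
  FD 3.8: (18.4,0) -> (22.2,0) [heading=0, draw]
  FD 3.5: (22.2,0) -> (25.7,0) [heading=0, draw]
  -- iteration 2/2 --
  FD 8.7: (25.7,0) -> (34.4,0) [heading=0, draw]
  FD 9.7: (34.4,0) -> (44.1,0) [heading=0, draw]
  FD 3.8: (44.1,0) -> (47.9,0) [heading=0, draw]
  FD 3.5: (47.9,0) -> (51.4,0) [heading=0, draw]
]
LT 144: heading 0 -> 144
Final: pos=(51.4,0), heading=144, 8 segment(s) drawn

Answer: 51.4 0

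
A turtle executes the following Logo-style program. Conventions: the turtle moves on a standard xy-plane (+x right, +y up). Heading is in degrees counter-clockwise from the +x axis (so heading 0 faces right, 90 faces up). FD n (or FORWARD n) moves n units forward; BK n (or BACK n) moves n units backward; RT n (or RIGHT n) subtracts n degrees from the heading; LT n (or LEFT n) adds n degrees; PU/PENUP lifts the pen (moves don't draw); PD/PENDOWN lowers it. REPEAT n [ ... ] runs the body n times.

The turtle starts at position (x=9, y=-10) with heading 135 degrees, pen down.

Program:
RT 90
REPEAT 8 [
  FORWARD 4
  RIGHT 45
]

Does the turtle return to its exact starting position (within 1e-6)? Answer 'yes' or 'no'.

Answer: yes

Derivation:
Executing turtle program step by step:
Start: pos=(9,-10), heading=135, pen down
RT 90: heading 135 -> 45
REPEAT 8 [
  -- iteration 1/8 --
  FD 4: (9,-10) -> (11.828,-7.172) [heading=45, draw]
  RT 45: heading 45 -> 0
  -- iteration 2/8 --
  FD 4: (11.828,-7.172) -> (15.828,-7.172) [heading=0, draw]
  RT 45: heading 0 -> 315
  -- iteration 3/8 --
  FD 4: (15.828,-7.172) -> (18.657,-10) [heading=315, draw]
  RT 45: heading 315 -> 270
  -- iteration 4/8 --
  FD 4: (18.657,-10) -> (18.657,-14) [heading=270, draw]
  RT 45: heading 270 -> 225
  -- iteration 5/8 --
  FD 4: (18.657,-14) -> (15.828,-16.828) [heading=225, draw]
  RT 45: heading 225 -> 180
  -- iteration 6/8 --
  FD 4: (15.828,-16.828) -> (11.828,-16.828) [heading=180, draw]
  RT 45: heading 180 -> 135
  -- iteration 7/8 --
  FD 4: (11.828,-16.828) -> (9,-14) [heading=135, draw]
  RT 45: heading 135 -> 90
  -- iteration 8/8 --
  FD 4: (9,-14) -> (9,-10) [heading=90, draw]
  RT 45: heading 90 -> 45
]
Final: pos=(9,-10), heading=45, 8 segment(s) drawn

Start position: (9, -10)
Final position: (9, -10)
Distance = 0; < 1e-6 -> CLOSED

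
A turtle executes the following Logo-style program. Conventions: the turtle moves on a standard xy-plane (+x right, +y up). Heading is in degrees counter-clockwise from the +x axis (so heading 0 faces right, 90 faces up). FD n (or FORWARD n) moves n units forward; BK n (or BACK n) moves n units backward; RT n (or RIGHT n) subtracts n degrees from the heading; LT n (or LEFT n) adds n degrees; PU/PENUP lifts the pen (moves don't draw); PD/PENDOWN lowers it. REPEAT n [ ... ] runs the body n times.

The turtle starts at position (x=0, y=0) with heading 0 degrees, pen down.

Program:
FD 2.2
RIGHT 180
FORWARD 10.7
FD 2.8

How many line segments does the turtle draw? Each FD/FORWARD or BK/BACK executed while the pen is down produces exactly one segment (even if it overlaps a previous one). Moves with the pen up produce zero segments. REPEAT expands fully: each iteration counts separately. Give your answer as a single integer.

Answer: 3

Derivation:
Executing turtle program step by step:
Start: pos=(0,0), heading=0, pen down
FD 2.2: (0,0) -> (2.2,0) [heading=0, draw]
RT 180: heading 0 -> 180
FD 10.7: (2.2,0) -> (-8.5,0) [heading=180, draw]
FD 2.8: (-8.5,0) -> (-11.3,0) [heading=180, draw]
Final: pos=(-11.3,0), heading=180, 3 segment(s) drawn
Segments drawn: 3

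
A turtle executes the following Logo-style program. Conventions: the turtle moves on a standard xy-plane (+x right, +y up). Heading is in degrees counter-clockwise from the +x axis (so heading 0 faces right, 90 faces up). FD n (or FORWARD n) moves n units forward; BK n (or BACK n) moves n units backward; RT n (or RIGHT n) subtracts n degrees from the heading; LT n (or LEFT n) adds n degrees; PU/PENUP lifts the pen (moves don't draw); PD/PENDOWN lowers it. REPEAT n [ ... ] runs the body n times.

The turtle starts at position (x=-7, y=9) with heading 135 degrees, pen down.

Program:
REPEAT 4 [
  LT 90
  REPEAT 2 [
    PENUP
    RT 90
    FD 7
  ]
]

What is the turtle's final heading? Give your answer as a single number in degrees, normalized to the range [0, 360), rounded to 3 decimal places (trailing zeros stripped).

Executing turtle program step by step:
Start: pos=(-7,9), heading=135, pen down
REPEAT 4 [
  -- iteration 1/4 --
  LT 90: heading 135 -> 225
  REPEAT 2 [
    -- iteration 1/2 --
    PU: pen up
    RT 90: heading 225 -> 135
    FD 7: (-7,9) -> (-11.95,13.95) [heading=135, move]
    -- iteration 2/2 --
    PU: pen up
    RT 90: heading 135 -> 45
    FD 7: (-11.95,13.95) -> (-7,18.899) [heading=45, move]
  ]
  -- iteration 2/4 --
  LT 90: heading 45 -> 135
  REPEAT 2 [
    -- iteration 1/2 --
    PU: pen up
    RT 90: heading 135 -> 45
    FD 7: (-7,18.899) -> (-2.05,23.849) [heading=45, move]
    -- iteration 2/2 --
    PU: pen up
    RT 90: heading 45 -> 315
    FD 7: (-2.05,23.849) -> (2.899,18.899) [heading=315, move]
  ]
  -- iteration 3/4 --
  LT 90: heading 315 -> 45
  REPEAT 2 [
    -- iteration 1/2 --
    PU: pen up
    RT 90: heading 45 -> 315
    FD 7: (2.899,18.899) -> (7.849,13.95) [heading=315, move]
    -- iteration 2/2 --
    PU: pen up
    RT 90: heading 315 -> 225
    FD 7: (7.849,13.95) -> (2.899,9) [heading=225, move]
  ]
  -- iteration 4/4 --
  LT 90: heading 225 -> 315
  REPEAT 2 [
    -- iteration 1/2 --
    PU: pen up
    RT 90: heading 315 -> 225
    FD 7: (2.899,9) -> (-2.05,4.05) [heading=225, move]
    -- iteration 2/2 --
    PU: pen up
    RT 90: heading 225 -> 135
    FD 7: (-2.05,4.05) -> (-7,9) [heading=135, move]
  ]
]
Final: pos=(-7,9), heading=135, 0 segment(s) drawn

Answer: 135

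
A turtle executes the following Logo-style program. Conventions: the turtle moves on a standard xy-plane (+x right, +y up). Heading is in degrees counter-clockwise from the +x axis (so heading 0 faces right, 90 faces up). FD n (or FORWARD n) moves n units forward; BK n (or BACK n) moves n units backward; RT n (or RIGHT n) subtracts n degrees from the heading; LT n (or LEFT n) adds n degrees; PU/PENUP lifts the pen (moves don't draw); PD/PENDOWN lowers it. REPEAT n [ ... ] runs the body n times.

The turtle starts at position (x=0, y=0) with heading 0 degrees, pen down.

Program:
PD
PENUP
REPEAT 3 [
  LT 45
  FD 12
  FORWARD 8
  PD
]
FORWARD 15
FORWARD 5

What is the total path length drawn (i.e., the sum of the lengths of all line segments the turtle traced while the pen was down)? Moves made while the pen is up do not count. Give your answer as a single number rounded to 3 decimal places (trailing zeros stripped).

Answer: 60

Derivation:
Executing turtle program step by step:
Start: pos=(0,0), heading=0, pen down
PD: pen down
PU: pen up
REPEAT 3 [
  -- iteration 1/3 --
  LT 45: heading 0 -> 45
  FD 12: (0,0) -> (8.485,8.485) [heading=45, move]
  FD 8: (8.485,8.485) -> (14.142,14.142) [heading=45, move]
  PD: pen down
  -- iteration 2/3 --
  LT 45: heading 45 -> 90
  FD 12: (14.142,14.142) -> (14.142,26.142) [heading=90, draw]
  FD 8: (14.142,26.142) -> (14.142,34.142) [heading=90, draw]
  PD: pen down
  -- iteration 3/3 --
  LT 45: heading 90 -> 135
  FD 12: (14.142,34.142) -> (5.657,42.627) [heading=135, draw]
  FD 8: (5.657,42.627) -> (0,48.284) [heading=135, draw]
  PD: pen down
]
FD 15: (0,48.284) -> (-10.607,58.891) [heading=135, draw]
FD 5: (-10.607,58.891) -> (-14.142,62.426) [heading=135, draw]
Final: pos=(-14.142,62.426), heading=135, 6 segment(s) drawn

Segment lengths:
  seg 1: (14.142,14.142) -> (14.142,26.142), length = 12
  seg 2: (14.142,26.142) -> (14.142,34.142), length = 8
  seg 3: (14.142,34.142) -> (5.657,42.627), length = 12
  seg 4: (5.657,42.627) -> (0,48.284), length = 8
  seg 5: (0,48.284) -> (-10.607,58.891), length = 15
  seg 6: (-10.607,58.891) -> (-14.142,62.426), length = 5
Total = 60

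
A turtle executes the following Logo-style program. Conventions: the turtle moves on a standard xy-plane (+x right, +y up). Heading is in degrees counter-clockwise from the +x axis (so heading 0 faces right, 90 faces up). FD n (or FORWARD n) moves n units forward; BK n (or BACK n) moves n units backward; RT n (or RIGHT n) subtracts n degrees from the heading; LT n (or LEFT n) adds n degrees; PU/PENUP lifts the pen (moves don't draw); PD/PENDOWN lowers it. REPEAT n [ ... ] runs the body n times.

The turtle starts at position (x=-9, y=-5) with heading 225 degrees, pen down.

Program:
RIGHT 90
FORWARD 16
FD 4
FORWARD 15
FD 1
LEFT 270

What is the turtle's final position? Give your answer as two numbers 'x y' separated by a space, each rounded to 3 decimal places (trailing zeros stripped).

Answer: -34.456 20.456

Derivation:
Executing turtle program step by step:
Start: pos=(-9,-5), heading=225, pen down
RT 90: heading 225 -> 135
FD 16: (-9,-5) -> (-20.314,6.314) [heading=135, draw]
FD 4: (-20.314,6.314) -> (-23.142,9.142) [heading=135, draw]
FD 15: (-23.142,9.142) -> (-33.749,19.749) [heading=135, draw]
FD 1: (-33.749,19.749) -> (-34.456,20.456) [heading=135, draw]
LT 270: heading 135 -> 45
Final: pos=(-34.456,20.456), heading=45, 4 segment(s) drawn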